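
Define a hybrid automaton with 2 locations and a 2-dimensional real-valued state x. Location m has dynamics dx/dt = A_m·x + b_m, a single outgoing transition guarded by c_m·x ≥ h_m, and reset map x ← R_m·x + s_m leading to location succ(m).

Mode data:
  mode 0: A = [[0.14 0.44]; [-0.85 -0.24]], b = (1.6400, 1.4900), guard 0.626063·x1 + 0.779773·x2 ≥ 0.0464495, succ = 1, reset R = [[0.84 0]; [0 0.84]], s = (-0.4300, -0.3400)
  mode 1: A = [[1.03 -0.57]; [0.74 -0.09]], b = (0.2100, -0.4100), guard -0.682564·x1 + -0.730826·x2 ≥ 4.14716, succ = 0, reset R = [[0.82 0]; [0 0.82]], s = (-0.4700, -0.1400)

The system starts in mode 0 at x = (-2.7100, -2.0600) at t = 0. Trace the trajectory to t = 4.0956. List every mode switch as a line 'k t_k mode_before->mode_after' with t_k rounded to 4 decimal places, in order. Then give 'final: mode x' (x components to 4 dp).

Mode 0: guard c·x = 0.0464 hit at Δt = 0.9671 (t = 0.9671), x⁻ = (-1.5308, 1.2886) → reset → x⁺ = (-1.7159, 0.7424), jump to mode 1
Mode 1: guard c·x = 4.1472 hit at Δt = 0.9860 (t = 1.9531), x⁻ = (-4.2265, -1.7272) → reset → x⁺ = (-3.9358, -1.5563), jump to mode 0
Mode 0: guard c·x = 0.0464 hit at Δt = 0.8811 (t = 2.8342), x⁻ = (-2.7285, 2.2503) → reset → x⁺ = (-2.7220, 1.5502), jump to mode 1
Mode 1: guard c·x = 4.1472 hit at Δt = 0.6378 (t = 3.4720), x⁻ = (-5.4082, -0.6236) → reset → x⁺ = (-4.9047, -0.6513), jump to mode 0
Mode 0: flow for 0.6236 to horizon, guard not reached → x = (-3.9983, 2.5272)

1 0.9671 0->1
2 1.9531 1->0
3 2.8342 0->1
4 3.4720 1->0
final: 0 -3.9983 2.5272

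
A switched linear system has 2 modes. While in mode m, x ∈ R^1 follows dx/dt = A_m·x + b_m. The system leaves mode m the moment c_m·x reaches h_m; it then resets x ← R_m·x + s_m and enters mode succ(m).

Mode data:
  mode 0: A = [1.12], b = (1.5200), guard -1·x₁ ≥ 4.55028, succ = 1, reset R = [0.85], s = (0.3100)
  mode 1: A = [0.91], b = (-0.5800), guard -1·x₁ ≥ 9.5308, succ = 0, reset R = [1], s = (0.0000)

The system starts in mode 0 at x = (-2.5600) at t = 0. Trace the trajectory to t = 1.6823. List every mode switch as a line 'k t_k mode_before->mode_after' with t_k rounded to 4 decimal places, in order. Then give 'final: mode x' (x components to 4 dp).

Mode 0: guard c·x = 4.5503 hit at Δt = 0.8717 (t = 0.8717), x⁻ = (-4.5503) → reset → x⁺ = (-3.5577), jump to mode 1
Mode 1: flow for 0.8106 to horizon, guard not reached → x = (-8.1346)

1 0.8717 0->1
final: 1 -8.1346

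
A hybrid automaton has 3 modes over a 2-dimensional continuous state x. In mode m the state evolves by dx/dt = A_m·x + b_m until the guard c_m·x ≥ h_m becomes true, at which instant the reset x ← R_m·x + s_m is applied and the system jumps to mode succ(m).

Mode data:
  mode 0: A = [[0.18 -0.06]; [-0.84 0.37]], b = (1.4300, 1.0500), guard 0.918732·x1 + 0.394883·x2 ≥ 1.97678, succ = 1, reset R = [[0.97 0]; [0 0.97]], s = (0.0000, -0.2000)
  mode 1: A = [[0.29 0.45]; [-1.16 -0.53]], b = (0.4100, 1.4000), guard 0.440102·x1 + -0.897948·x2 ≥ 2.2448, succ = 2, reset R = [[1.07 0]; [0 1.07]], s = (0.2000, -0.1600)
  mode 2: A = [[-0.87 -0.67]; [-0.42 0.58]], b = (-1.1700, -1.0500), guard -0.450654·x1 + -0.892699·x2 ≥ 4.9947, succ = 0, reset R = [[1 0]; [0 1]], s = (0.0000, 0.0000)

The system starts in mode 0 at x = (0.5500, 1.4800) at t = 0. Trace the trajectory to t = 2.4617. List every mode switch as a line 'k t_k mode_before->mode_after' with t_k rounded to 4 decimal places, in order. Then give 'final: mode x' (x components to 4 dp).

1 0.5122 0->1
2 2.0493 1->2
final: 2 2.6577 -2.4809

Mode 0: guard c·x = 1.9768 hit at Δt = 0.5122 (t = 0.5122), x⁻ = (1.3147, 1.9472) → reset → x⁺ = (1.2753, 1.6888), jump to mode 1
Mode 1: guard c·x = 2.2448 hit at Δt = 1.5371 (t = 2.0493), x⁻ = (3.3491, -0.8585) → reset → x⁺ = (3.7836, -1.0785), jump to mode 2
Mode 2: flow for 0.4124 to horizon, guard not reached → x = (2.6577, -2.4809)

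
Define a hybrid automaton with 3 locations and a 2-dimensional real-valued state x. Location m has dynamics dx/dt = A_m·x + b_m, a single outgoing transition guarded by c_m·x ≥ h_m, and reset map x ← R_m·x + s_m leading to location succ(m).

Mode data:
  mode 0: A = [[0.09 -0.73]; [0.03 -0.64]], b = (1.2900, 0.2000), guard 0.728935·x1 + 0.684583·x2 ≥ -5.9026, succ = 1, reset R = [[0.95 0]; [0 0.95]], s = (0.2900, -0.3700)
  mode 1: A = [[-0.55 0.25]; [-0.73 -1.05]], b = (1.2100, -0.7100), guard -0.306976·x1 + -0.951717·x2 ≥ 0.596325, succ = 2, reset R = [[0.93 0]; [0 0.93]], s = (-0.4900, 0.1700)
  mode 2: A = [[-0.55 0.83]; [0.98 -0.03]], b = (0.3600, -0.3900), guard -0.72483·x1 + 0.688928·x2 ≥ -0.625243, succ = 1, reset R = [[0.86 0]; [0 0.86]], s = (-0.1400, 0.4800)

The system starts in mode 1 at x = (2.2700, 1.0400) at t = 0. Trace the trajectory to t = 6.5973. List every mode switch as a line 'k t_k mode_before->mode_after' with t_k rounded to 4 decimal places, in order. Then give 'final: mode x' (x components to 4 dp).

1 1.2136 1->2
2 2.6951 2->1
3 4.1587 1->2
4 5.4958 2->1
final: 1 0.8438 -0.7894

Mode 1: guard c·x = 0.5963 hit at Δt = 1.2136 (t = 1.2136), x⁻ = (2.1216, -1.3109) → reset → x⁺ = (1.4831, -1.0491), jump to mode 2
Mode 2: guard c·x = -0.6252 hit at Δt = 1.4815 (t = 2.6951), x⁻ = (0.5866, -0.2904) → reset → x⁺ = (0.3645, 0.2303), jump to mode 1
Mode 1: guard c·x = 0.5963 hit at Δt = 1.4636 (t = 4.1587), x⁻ = (1.2376, -1.0258) → reset → x⁺ = (0.6609, -0.7840), jump to mode 2
Mode 2: guard c·x = -0.6252 hit at Δt = 1.3371 (t = 5.4958), x⁻ = (0.0664, -0.8377) → reset → x⁺ = (-0.0829, -0.2404), jump to mode 1
Mode 1: flow for 1.1015 to horizon, guard not reached → x = (0.8438, -0.7894)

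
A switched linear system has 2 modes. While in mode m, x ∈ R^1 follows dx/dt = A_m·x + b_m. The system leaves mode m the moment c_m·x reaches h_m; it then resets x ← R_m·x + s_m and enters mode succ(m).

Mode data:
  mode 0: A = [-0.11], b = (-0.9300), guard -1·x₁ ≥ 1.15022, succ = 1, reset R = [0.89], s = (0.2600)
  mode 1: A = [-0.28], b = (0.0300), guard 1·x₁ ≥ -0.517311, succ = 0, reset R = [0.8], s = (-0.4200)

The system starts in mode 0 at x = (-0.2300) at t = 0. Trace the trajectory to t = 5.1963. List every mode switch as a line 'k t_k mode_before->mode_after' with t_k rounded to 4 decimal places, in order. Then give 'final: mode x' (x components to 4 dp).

Mode 0: guard c·x = 1.1502 hit at Δt = 1.0787 (t = 1.0787), x⁻ = (-1.1502) → reset → x⁺ = (-0.7637), jump to mode 1
Mode 1: guard c·x = -0.5173 hit at Δt = 1.1878 (t = 2.2665), x⁻ = (-0.5173) → reset → x⁺ = (-0.8338), jump to mode 0
Mode 0: guard c·x = 1.1502 hit at Δt = 0.3855 (t = 2.6519), x⁻ = (-1.1502) → reset → x⁺ = (-0.7637), jump to mode 1
Mode 1: guard c·x = -0.5173 hit at Δt = 1.1878 (t = 3.8397), x⁻ = (-0.5173) → reset → x⁺ = (-0.8338), jump to mode 0
Mode 0: guard c·x = 1.1502 hit at Δt = 0.3855 (t = 4.2252), x⁻ = (-1.1502) → reset → x⁺ = (-0.7637), jump to mode 1
Mode 1: flow for 0.9711 to horizon, guard not reached → x = (-0.5564)

1 1.0787 0->1
2 2.2665 1->0
3 2.6519 0->1
4 3.8397 1->0
5 4.2252 0->1
final: 1 -0.5564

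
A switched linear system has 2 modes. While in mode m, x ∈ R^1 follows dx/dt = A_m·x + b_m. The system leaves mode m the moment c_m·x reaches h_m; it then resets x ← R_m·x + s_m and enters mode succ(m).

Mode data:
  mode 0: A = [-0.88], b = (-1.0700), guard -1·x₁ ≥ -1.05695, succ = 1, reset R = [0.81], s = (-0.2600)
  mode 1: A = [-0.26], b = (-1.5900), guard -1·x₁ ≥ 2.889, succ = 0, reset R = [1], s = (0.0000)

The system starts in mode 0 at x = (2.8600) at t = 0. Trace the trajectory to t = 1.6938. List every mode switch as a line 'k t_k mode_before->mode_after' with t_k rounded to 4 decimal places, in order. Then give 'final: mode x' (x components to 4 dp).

1 0.6637 0->1
final: 1 -0.9808

Mode 0: guard c·x = -1.0570 hit at Δt = 0.6637 (t = 0.6637), x⁻ = (1.0569) → reset → x⁺ = (0.5961), jump to mode 1
Mode 1: flow for 1.0301 to horizon, guard not reached → x = (-0.9808)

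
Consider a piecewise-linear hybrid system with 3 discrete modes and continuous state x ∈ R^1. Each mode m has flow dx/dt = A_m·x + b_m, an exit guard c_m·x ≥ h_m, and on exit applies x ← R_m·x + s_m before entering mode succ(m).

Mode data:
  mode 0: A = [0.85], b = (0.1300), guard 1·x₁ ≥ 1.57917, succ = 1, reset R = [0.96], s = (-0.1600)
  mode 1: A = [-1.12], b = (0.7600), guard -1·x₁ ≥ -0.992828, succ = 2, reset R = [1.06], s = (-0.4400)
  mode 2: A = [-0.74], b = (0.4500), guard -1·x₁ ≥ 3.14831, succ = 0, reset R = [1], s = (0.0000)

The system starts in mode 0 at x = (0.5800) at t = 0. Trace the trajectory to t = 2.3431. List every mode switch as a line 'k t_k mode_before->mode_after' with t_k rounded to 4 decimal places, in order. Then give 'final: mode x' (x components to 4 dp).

Mode 0: guard c·x = 1.5792 hit at Δt = 1.0118 (t = 1.0118), x⁻ = (1.5792) → reset → x⁺ = (1.3560), jump to mode 1
Mode 1: guard c·x = -0.9928 hit at Δt = 0.6858 (t = 1.6976), x⁻ = (0.9928) → reset → x⁺ = (0.6124), jump to mode 2
Mode 2: flow for 0.6455 to horizon, guard not reached → x = (0.6108)

1 1.0118 0->1
2 1.6976 1->2
final: 2 0.6108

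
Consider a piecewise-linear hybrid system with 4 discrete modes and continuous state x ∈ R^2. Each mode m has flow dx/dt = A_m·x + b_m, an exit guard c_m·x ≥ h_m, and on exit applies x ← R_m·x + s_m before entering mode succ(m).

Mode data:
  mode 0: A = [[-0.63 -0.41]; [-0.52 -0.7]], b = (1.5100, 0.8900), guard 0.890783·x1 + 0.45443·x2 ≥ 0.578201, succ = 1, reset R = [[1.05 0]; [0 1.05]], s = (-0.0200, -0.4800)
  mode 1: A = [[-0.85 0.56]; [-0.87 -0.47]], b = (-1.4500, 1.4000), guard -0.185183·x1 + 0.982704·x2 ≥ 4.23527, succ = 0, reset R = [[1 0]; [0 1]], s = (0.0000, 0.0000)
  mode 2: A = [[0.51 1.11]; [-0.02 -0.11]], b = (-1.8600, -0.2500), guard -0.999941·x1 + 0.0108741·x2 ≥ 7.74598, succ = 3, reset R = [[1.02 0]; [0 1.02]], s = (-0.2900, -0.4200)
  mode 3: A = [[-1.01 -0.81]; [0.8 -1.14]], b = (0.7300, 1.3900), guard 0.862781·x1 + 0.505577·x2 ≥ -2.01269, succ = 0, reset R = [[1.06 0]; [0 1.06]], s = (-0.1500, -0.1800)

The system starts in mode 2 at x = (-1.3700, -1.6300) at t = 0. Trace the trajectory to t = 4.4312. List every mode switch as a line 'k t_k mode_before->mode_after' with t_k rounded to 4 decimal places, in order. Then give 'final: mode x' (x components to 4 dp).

Mode 2: guard c·x = 7.7460 hit at Δt = 1.0926 (t = 1.0926), x⁻ = (-7.7640, -1.6135) → reset → x⁺ = (-8.2093, -2.0658), jump to mode 3
Mode 3: guard c·x = -2.0127 hit at Δt = 1.0051 (t = 2.0977), x⁻ = (-1.4288, -1.5427) → reset → x⁺ = (-1.6645, -1.8153), jump to mode 0
Mode 0: guard c·x = 0.5782 hit at Δt = 1.1779 (t = 3.2756), x⁻ = (0.6612, -0.0237) → reset → x⁺ = (0.6742, -0.5049), jump to mode 1
Mode 1: flow for 1.1556 to horizon, guard not reached → x = (-0.6408, 1.1378)

1 1.0926 2->3
2 2.0977 3->0
3 3.2756 0->1
final: 1 -0.6408 1.1378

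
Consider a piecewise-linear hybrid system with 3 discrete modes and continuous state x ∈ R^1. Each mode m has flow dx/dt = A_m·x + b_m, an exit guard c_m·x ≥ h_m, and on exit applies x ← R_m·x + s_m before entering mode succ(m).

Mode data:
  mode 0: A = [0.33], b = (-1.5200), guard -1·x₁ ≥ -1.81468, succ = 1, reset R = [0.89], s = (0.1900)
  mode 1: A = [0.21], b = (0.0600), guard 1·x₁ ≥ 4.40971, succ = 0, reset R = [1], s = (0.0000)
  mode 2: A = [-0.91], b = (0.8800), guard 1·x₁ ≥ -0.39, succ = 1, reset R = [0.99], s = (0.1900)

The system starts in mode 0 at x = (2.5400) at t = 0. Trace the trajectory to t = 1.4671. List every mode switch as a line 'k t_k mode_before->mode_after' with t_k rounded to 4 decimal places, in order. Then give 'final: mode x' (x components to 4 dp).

1 0.9118 0->1
final: 1 2.0637

Mode 0: guard c·x = -1.8147 hit at Δt = 0.9118 (t = 0.9118), x⁻ = (1.8147) → reset → x⁺ = (1.8051), jump to mode 1
Mode 1: flow for 0.5553 to horizon, guard not reached → x = (2.0637)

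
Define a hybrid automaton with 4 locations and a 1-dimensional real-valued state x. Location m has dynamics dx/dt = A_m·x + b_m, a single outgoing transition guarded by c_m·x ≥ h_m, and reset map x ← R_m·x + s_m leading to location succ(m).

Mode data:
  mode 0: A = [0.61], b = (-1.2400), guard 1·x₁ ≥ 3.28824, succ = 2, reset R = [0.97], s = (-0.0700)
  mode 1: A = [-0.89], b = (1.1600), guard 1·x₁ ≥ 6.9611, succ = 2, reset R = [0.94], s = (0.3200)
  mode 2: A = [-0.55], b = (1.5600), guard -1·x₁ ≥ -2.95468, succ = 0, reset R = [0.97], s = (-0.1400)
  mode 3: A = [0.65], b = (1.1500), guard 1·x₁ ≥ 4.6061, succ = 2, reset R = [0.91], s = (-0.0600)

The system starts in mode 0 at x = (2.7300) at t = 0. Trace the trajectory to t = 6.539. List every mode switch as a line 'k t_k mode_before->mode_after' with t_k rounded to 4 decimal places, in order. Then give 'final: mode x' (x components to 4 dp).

Mode 0: guard c·x = 3.2882 hit at Δt = 0.9642 (t = 0.9642), x⁻ = (3.2882) → reset → x⁺ = (3.1196), jump to mode 2
Mode 2: guard c·x = -2.9547 hit at Δt = 1.5871 (t = 2.5513), x⁻ = (2.9547) → reset → x⁺ = (2.7260), jump to mode 0
Mode 0: guard c·x = 3.2882 hit at Δt = 0.9735 (t = 3.5248), x⁻ = (3.2882) → reset → x⁺ = (3.1196), jump to mode 2
Mode 2: guard c·x = -2.9547 hit at Δt = 1.5871 (t = 5.1119), x⁻ = (2.9547) → reset → x⁺ = (2.7260), jump to mode 0
Mode 0: guard c·x = 3.2882 hit at Δt = 0.9735 (t = 6.0854), x⁻ = (3.2882) → reset → x⁺ = (3.1196), jump to mode 2
Mode 2: flow for 0.4536 to horizon, guard not reached → x = (3.0571)

1 0.9642 0->2
2 2.5513 2->0
3 3.5248 0->2
4 5.1119 2->0
5 6.0854 0->2
final: 2 3.0571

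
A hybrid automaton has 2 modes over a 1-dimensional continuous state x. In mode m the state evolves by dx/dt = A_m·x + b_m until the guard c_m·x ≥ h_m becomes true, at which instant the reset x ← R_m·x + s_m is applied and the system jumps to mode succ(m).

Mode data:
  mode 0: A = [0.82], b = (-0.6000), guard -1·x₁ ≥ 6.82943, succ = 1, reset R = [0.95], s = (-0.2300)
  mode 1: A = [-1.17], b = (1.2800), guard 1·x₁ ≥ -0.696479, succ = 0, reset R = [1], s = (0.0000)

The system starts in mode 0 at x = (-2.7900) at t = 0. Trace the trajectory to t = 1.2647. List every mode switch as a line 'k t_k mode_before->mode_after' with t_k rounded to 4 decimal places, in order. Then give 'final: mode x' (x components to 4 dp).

1 0.9318 0->1
final: 1 -4.1978

Mode 0: guard c·x = 6.8294 hit at Δt = 0.9318 (t = 0.9318), x⁻ = (-6.8294) → reset → x⁺ = (-6.7180), jump to mode 1
Mode 1: flow for 0.3329 to horizon, guard not reached → x = (-4.1978)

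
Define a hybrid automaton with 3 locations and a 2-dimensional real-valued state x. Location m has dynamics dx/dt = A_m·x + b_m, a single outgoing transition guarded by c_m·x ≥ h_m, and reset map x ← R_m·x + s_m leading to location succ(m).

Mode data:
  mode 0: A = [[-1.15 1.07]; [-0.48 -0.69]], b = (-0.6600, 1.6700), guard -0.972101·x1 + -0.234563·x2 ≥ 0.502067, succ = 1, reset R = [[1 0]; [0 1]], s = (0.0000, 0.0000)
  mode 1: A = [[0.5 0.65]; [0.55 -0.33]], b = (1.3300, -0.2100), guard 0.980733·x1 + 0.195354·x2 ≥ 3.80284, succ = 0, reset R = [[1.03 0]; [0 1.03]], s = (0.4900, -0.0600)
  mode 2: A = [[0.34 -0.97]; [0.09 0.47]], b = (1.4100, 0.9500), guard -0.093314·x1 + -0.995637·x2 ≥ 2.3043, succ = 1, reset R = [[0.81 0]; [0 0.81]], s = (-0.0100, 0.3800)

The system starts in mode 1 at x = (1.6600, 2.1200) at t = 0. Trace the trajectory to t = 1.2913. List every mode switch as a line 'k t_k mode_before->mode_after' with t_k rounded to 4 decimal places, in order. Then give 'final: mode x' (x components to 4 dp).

1 0.4390 1->0
final: 0 2.1500 1.4700

Mode 1: guard c·x = 3.8028 hit at Δt = 0.4390 (t = 0.4390), x⁻ = (3.4164, 2.3153) → reset → x⁺ = (4.0089, 2.3248), jump to mode 0
Mode 0: flow for 0.8523 to horizon, guard not reached → x = (2.1500, 1.4700)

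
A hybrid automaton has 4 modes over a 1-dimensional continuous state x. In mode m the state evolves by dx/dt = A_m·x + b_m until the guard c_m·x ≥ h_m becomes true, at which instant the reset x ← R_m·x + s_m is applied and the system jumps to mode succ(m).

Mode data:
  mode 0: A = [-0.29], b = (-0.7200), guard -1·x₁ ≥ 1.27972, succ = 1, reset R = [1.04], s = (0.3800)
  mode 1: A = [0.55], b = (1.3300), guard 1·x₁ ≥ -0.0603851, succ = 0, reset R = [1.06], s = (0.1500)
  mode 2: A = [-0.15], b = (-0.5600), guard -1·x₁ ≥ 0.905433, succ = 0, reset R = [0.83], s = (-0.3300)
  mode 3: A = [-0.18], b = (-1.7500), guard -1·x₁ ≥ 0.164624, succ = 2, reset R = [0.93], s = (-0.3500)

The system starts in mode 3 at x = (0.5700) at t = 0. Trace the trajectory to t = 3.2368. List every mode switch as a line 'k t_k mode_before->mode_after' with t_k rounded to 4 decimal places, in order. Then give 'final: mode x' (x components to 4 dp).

1 0.4114 3->2
2 1.2982 2->0
3 1.8241 0->1
4 2.6865 1->0
final: 0 -0.2929

Mode 3: guard c·x = 0.1646 hit at Δt = 0.4114 (t = 0.4114), x⁻ = (-0.1646) → reset → x⁺ = (-0.5031), jump to mode 2
Mode 2: guard c·x = 0.9054 hit at Δt = 0.8868 (t = 1.2982), x⁻ = (-0.9054) → reset → x⁺ = (-1.0815), jump to mode 0
Mode 0: guard c·x = 1.2797 hit at Δt = 0.5259 (t = 1.8241), x⁻ = (-1.2797) → reset → x⁺ = (-0.9509), jump to mode 1
Mode 1: guard c·x = -0.0604 hit at Δt = 0.8624 (t = 2.6865), x⁻ = (-0.0604) → reset → x⁺ = (0.0860), jump to mode 0
Mode 0: flow for 0.5503 to horizon, guard not reached → x = (-0.2929)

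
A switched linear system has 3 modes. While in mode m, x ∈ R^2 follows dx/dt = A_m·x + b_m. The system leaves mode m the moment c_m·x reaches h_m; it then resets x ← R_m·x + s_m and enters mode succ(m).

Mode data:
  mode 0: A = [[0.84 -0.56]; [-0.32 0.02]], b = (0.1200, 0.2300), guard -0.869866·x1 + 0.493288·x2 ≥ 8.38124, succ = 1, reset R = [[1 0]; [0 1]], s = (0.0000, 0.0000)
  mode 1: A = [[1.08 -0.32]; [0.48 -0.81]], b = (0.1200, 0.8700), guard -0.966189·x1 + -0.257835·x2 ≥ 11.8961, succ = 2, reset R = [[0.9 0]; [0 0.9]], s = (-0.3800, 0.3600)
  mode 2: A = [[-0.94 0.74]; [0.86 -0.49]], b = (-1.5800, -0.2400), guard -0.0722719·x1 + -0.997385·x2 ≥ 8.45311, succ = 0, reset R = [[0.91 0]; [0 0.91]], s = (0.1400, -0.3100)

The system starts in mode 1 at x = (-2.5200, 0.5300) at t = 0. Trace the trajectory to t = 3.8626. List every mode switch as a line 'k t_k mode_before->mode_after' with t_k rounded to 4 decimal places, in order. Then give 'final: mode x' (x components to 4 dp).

Mode 1: guard c·x = 11.8961 hit at Δt = 1.4737 (t = 1.4737), x⁻ = (-11.7884, -1.9638) → reset → x⁺ = (-10.9895, -1.4074), jump to mode 2
Mode 2: guard c·x = 8.4531 hit at Δt = 1.3053 (t = 2.7790), x⁻ = (-7.6856, -7.9184) → reset → x⁺ = (-6.8539, -7.5157), jump to mode 0
Mode 0: flow for 1.0836 to horizon, guard not reached → x = (-10.5307, -4.5315)

1 1.4737 1->2
2 2.7790 2->0
final: 0 -10.5307 -4.5315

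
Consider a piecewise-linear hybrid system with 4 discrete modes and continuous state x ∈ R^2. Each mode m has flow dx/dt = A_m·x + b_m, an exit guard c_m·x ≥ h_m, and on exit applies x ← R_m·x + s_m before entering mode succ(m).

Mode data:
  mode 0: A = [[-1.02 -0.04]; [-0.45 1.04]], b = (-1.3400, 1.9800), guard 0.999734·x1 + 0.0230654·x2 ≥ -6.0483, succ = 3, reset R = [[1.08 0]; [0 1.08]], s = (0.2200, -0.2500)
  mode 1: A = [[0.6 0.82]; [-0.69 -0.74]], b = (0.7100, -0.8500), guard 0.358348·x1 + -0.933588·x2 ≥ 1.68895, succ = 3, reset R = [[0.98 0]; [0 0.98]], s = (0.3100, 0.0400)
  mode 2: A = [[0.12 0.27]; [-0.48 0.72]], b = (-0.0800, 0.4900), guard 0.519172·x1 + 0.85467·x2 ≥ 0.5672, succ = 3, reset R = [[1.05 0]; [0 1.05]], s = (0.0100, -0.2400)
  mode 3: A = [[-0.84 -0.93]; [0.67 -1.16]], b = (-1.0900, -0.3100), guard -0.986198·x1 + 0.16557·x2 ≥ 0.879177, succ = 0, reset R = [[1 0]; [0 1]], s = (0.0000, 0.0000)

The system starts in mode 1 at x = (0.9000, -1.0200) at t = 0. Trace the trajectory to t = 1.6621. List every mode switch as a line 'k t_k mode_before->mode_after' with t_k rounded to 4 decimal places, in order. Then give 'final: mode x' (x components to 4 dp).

Mode 1: guard c·x = 1.6889 hit at Δt = 0.5811 (t = 0.5811), x⁻ = (1.0832, -1.3933) → reset → x⁺ = (1.3715, -1.3255), jump to mode 3
Mode 3: flow for 1.0810 to horizon, guard not reached → x = (0.1569, -0.3115)

1 0.5811 1->3
final: 3 0.1569 -0.3115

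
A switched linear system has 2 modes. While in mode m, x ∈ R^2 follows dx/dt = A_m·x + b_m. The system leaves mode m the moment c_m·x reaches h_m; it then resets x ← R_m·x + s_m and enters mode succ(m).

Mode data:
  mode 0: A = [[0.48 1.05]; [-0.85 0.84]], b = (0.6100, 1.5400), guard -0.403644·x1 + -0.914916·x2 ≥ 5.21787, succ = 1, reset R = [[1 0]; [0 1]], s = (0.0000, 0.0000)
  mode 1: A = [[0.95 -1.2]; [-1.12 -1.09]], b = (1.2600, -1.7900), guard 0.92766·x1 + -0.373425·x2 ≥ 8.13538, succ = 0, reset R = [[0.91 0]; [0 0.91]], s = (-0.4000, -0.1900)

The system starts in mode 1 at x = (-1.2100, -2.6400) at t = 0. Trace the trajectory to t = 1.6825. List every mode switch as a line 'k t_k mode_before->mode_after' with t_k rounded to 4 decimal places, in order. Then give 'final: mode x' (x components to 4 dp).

1 1.3414 1->0
final: 0 5.3400 -6.6180

Mode 1: guard c·x = 8.1354 hit at Δt = 1.3414 (t = 1.3414), x⁻ = (7.1012, -4.1451) → reset → x⁺ = (6.0621, -3.9621), jump to mode 0
Mode 0: flow for 0.3411 to horizon, guard not reached → x = (5.3400, -6.6180)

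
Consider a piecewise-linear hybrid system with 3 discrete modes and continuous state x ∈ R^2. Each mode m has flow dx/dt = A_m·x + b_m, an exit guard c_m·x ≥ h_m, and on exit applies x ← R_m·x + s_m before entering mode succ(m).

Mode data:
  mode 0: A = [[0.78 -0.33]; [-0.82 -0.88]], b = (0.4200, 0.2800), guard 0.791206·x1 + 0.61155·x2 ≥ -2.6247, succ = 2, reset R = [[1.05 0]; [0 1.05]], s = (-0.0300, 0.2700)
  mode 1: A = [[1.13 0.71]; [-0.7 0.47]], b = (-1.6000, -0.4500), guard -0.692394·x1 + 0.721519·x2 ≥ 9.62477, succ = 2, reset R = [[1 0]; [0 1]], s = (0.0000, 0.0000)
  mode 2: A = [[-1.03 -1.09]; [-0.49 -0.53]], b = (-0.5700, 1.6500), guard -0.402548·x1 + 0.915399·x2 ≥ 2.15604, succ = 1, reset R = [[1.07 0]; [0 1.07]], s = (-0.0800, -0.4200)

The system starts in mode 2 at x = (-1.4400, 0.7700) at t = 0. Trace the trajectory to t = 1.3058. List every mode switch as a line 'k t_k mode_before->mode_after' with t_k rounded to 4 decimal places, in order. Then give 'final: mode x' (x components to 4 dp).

1 0.5026 2->1
final: 1 -4.6423 3.5823

Mode 2: guard c·x = 2.1560 hit at Δt = 0.5026 (t = 0.5026), x⁻ = (-1.6202, 1.6428) → reset → x⁺ = (-1.8136, 1.3378), jump to mode 1
Mode 1: flow for 0.8032 to horizon, guard not reached → x = (-4.6423, 3.5823)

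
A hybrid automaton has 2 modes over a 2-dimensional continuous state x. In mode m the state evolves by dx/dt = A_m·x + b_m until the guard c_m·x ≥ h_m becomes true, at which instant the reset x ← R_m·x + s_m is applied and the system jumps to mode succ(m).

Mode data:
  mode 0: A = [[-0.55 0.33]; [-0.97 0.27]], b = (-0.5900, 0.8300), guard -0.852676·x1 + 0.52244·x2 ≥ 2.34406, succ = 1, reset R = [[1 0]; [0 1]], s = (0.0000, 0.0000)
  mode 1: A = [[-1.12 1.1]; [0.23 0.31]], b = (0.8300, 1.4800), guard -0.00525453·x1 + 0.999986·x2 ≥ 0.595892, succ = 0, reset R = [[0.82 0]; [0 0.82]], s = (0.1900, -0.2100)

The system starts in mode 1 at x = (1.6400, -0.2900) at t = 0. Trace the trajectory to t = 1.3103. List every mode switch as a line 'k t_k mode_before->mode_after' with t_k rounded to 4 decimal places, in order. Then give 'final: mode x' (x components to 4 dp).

1 0.4809 1->0
final: 0 0.4825 0.3432

Mode 1: guard c·x = 0.5959 hit at Δt = 0.4809 (t = 0.4809), x⁻ = (1.3425, 0.6030) → reset → x⁺ = (1.2909, 0.2844), jump to mode 0
Mode 0: flow for 0.8294 to horizon, guard not reached → x = (0.4825, 0.3432)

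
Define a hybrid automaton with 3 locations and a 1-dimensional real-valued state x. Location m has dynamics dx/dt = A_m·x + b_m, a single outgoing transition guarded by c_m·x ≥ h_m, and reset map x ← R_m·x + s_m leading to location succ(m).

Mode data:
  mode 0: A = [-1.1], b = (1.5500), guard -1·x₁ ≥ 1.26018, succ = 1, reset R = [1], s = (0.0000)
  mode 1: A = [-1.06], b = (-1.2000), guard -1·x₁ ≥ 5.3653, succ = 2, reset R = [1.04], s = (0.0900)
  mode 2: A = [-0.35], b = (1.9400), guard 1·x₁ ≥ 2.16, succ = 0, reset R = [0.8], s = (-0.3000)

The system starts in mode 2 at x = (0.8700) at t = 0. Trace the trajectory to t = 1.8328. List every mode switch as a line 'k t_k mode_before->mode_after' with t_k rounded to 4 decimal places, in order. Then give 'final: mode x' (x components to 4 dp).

Mode 2: guard c·x = 2.1600 hit at Δt = 0.9230 (t = 0.9230), x⁻ = (2.1600) → reset → x⁺ = (1.4280), jump to mode 0
Mode 0: flow for 0.9098 to horizon, guard not reached → x = (1.4160)

1 0.9230 2->0
final: 0 1.4160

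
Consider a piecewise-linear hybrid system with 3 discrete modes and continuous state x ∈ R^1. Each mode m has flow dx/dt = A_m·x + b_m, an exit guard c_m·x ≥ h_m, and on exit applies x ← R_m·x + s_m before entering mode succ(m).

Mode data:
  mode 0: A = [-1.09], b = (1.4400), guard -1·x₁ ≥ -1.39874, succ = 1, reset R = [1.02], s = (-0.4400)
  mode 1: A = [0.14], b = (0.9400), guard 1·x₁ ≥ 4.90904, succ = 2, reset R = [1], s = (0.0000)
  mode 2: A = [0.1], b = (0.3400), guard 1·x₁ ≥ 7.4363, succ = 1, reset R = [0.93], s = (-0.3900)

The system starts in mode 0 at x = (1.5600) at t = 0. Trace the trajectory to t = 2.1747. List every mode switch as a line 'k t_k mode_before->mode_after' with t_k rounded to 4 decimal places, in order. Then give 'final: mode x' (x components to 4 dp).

1 1.0312 0->1
final: 1 2.3238

Mode 0: guard c·x = -1.3987 hit at Δt = 1.0312 (t = 1.0312), x⁻ = (1.3987) → reset → x⁺ = (0.9867), jump to mode 1
Mode 1: flow for 1.1435 to horizon, guard not reached → x = (2.3238)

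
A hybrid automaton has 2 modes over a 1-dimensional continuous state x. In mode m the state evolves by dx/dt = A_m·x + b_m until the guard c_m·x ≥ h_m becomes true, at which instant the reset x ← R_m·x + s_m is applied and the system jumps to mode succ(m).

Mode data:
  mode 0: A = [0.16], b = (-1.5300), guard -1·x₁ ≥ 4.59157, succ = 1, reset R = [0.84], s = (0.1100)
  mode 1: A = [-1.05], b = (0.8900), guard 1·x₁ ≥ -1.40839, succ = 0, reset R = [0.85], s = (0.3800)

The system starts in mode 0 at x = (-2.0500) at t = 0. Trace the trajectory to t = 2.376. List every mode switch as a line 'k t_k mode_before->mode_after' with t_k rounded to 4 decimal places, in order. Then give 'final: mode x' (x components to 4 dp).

1 1.2370 0->1
2 1.9144 1->0
final: 0 -1.6127

Mode 0: guard c·x = 4.5916 hit at Δt = 1.2370 (t = 1.2370), x⁻ = (-4.5916) → reset → x⁺ = (-3.7469), jump to mode 1
Mode 1: guard c·x = -1.4084 hit at Δt = 0.6774 (t = 1.9144), x⁻ = (-1.4084) → reset → x⁺ = (-0.8171), jump to mode 0
Mode 0: flow for 0.4616 to horizon, guard not reached → x = (-1.6127)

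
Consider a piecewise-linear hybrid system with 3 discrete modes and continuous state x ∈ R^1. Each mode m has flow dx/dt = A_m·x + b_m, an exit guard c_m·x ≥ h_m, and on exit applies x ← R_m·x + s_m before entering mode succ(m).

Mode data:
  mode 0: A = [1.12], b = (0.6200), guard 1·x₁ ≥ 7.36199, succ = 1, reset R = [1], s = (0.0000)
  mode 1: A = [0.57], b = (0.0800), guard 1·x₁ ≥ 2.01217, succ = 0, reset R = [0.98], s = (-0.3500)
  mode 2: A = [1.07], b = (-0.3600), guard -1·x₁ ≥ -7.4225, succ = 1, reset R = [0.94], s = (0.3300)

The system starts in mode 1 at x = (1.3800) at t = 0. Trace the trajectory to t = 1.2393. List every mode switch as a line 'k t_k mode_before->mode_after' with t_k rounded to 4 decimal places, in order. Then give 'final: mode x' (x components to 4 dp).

Mode 1: guard c·x = 2.0122 hit at Δt = 0.6100 (t = 0.6100), x⁻ = (2.0122) → reset → x⁺ = (1.6219), jump to mode 0
Mode 0: flow for 0.6293 to horizon, guard not reached → x = (3.8485)

1 0.6100 1->0
final: 0 3.8485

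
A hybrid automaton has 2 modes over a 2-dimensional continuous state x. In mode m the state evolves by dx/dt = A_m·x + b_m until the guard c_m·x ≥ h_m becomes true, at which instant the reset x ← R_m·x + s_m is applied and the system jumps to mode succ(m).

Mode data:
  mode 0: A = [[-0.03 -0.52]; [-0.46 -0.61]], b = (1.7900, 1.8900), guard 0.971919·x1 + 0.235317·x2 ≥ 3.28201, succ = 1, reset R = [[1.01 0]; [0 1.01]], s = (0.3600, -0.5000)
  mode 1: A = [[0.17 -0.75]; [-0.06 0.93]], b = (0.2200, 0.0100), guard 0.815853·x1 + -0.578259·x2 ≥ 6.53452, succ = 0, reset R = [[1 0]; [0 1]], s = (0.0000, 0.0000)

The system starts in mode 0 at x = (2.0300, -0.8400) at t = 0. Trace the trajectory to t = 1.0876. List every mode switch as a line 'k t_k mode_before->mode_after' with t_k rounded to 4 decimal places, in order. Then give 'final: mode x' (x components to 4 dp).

Mode 0: guard c·x = 3.2820 hit at Δt = 0.7168 (t = 0.7168), x⁻ = (3.4235, -0.1928) → reset → x⁺ = (3.8178, -0.6947), jump to mode 1
Mode 1: flow for 0.3708 to horizon, guard not reached → x = (4.4017, -1.0848)

1 0.7168 0->1
final: 1 4.4017 -1.0848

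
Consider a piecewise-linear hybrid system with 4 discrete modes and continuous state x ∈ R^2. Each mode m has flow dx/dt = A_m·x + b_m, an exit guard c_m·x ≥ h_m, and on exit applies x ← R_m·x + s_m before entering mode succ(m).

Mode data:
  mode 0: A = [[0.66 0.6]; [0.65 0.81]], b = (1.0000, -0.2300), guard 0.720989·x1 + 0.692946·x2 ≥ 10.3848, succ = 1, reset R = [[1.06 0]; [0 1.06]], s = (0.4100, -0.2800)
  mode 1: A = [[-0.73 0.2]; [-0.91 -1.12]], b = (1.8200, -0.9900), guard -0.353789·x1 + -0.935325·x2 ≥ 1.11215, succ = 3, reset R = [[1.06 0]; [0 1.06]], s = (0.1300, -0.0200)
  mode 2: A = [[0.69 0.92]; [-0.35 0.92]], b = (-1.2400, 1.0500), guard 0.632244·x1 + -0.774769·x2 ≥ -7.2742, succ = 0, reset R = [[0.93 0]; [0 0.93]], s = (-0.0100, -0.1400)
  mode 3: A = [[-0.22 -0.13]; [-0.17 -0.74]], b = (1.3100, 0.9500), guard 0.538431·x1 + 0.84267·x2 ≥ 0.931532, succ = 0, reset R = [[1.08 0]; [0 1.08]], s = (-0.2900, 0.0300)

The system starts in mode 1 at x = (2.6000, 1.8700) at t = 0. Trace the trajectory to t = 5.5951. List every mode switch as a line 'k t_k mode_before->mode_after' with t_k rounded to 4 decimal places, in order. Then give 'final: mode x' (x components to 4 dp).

1 1.5582 1->3
2 2.3354 3->0
3 3.6231 0->1
4 4.6164 1->3
5 4.8077 3->0
final: 0 11.7866 -0.7246

Mode 1: guard c·x = 1.1121 hit at Δt = 1.5582 (t = 1.5582), x⁻ = (2.3371, -2.0731) → reset → x⁺ = (2.6073, -2.2174), jump to mode 3
Mode 3: guard c·x = 0.9315 hit at Δt = 0.7772 (t = 2.3354), x⁻ = (3.2744, -0.9868) → reset → x⁺ = (3.2464, -1.0357), jump to mode 0
Mode 0: guard c·x = 10.3848 hit at Δt = 1.2877 (t = 3.6231), x⁻ = (10.1528, 4.4228) → reset → x⁺ = (11.1719, 4.4082), jump to mode 1
Mode 1: guard c·x = 1.1121 hit at Δt = 0.9933 (t = 4.6164), x⁻ = (6.5323, -3.6599) → reset → x⁺ = (7.0543, -3.8995), jump to mode 3
Mode 3: guard c·x = 0.9315 hit at Δt = 0.1913 (t = 4.8077), x⁻ = (7.0980, -3.4299) → reset → x⁺ = (7.3759, -3.6743), jump to mode 0
Mode 0: flow for 0.7874 to horizon, guard not reached → x = (11.7866, -0.7246)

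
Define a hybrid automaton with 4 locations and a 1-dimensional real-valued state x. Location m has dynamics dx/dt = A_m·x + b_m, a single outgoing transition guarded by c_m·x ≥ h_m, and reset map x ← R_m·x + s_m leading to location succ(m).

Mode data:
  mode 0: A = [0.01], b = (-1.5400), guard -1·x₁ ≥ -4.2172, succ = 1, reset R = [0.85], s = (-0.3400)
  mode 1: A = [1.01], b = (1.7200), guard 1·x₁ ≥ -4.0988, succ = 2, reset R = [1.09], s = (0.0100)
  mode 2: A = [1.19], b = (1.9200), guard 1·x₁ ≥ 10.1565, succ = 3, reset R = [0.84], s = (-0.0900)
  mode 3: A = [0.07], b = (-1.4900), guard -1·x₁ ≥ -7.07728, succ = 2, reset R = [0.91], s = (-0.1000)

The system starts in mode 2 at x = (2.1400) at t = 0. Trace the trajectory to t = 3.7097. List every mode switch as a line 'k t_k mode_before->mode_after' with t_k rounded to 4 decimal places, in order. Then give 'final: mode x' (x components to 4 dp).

Mode 2: guard c·x = 10.1565 hit at Δt = 0.9604 (t = 0.9604), x⁻ = (10.1565) → reset → x⁺ = (8.4415), jump to mode 3
Mode 3: guard c·x = -7.0773 hit at Δt = 1.4420 (t = 2.4024), x⁻ = (7.0773) → reset → x⁺ = (6.3403), jump to mode 2
Mode 2: guard c·x = 10.1565 hit at Δt = 0.3293 (t = 2.7317), x⁻ = (10.1565) → reset → x⁺ = (8.4415), jump to mode 3
Mode 3: flow for 0.9780 to horizon, guard not reached → x = (7.5314)

1 0.9604 2->3
2 2.4024 3->2
3 2.7317 2->3
final: 3 7.5314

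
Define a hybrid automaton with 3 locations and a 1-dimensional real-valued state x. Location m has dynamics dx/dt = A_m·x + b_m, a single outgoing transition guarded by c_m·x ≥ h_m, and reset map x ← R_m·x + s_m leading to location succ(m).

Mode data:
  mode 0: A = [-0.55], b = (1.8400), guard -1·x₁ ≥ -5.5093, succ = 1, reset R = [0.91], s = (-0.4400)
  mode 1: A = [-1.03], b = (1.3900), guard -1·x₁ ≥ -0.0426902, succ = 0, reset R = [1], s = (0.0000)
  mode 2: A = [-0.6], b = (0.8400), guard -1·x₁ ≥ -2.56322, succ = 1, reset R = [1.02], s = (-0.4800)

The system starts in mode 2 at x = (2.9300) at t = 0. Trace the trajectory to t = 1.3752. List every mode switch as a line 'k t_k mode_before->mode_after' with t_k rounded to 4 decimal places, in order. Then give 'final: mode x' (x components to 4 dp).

1 0.4568 2->1
final: 1 1.6543

Mode 2: guard c·x = -2.5632 hit at Δt = 0.4568 (t = 0.4568), x⁻ = (2.5632) → reset → x⁺ = (2.1345), jump to mode 1
Mode 1: flow for 0.9184 to horizon, guard not reached → x = (1.6543)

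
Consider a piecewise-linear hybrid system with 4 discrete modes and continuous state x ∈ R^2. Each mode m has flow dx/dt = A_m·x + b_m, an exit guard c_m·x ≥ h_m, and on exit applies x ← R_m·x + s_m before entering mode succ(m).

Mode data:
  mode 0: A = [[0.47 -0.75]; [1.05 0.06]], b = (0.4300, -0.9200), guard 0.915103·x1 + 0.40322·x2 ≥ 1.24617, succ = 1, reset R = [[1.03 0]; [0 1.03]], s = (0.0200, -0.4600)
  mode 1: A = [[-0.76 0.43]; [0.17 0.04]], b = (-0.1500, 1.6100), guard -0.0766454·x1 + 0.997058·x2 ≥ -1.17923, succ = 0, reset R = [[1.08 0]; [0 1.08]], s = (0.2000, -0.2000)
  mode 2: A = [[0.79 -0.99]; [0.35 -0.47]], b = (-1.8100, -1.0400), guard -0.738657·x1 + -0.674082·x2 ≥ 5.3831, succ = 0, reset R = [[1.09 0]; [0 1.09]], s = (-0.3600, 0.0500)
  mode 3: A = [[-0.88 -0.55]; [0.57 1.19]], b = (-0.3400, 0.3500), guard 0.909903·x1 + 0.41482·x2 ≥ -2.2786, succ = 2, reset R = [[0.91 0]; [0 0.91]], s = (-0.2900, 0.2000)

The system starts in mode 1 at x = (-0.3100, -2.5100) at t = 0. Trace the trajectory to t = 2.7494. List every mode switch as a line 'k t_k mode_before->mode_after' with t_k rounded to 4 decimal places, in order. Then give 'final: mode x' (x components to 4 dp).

1 0.8854 1->0
2 2.1329 0->1
final: 1 0.9808 -1.4240

Mode 1: guard c·x = -1.1792 hit at Δt = 0.8854 (t = 0.8854), x⁻ = (-0.7545, -1.2407) → reset → x⁺ = (-0.6149, -1.5400), jump to mode 0
Mode 0: guard c·x = 1.2462 hit at Δt = 1.2475 (t = 2.1329), x⁻ = (2.2489, -2.0133) → reset → x⁺ = (2.3364, -2.5337), jump to mode 1
Mode 1: flow for 0.6165 to horizon, guard not reached → x = (0.9808, -1.4240)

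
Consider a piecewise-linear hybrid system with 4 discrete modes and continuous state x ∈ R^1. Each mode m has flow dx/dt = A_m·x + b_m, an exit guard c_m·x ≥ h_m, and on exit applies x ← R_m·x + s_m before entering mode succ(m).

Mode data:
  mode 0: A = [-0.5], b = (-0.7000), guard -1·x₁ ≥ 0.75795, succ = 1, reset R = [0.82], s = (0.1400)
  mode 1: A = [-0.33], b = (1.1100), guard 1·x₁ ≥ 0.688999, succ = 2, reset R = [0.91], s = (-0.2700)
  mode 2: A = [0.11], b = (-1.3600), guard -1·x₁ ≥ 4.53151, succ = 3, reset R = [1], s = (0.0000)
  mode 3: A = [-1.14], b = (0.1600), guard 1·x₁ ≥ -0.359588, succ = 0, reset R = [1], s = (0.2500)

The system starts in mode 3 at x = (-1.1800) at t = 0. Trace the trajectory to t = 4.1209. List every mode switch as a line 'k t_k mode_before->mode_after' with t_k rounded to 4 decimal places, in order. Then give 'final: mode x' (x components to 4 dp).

1 0.8519 3->0
2 2.2480 0->1
3 3.3480 1->2
final: 2 -0.7084

Mode 3: guard c·x = -0.3596 hit at Δt = 0.8519 (t = 0.8519), x⁻ = (-0.3596) → reset → x⁺ = (-0.1096), jump to mode 0
Mode 0: guard c·x = 0.7580 hit at Δt = 1.3961 (t = 2.2480), x⁻ = (-0.7579) → reset → x⁺ = (-0.4815), jump to mode 1
Mode 1: guard c·x = 0.6890 hit at Δt = 1.1000 (t = 3.3480), x⁻ = (0.6890) → reset → x⁺ = (0.3570), jump to mode 2
Mode 2: flow for 0.7729 to horizon, guard not reached → x = (-0.7084)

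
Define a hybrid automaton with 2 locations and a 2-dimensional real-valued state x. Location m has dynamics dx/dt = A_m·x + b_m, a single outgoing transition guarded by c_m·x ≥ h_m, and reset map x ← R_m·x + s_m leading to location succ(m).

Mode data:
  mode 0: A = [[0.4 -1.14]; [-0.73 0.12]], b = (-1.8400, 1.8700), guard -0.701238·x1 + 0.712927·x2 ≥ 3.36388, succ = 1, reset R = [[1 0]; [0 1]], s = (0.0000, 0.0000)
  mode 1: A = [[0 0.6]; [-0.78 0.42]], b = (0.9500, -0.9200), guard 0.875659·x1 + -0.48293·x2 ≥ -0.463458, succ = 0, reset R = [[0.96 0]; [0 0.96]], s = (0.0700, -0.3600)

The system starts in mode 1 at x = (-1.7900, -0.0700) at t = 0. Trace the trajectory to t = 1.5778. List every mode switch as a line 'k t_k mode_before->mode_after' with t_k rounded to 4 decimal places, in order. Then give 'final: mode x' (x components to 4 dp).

1 1.2647 1->0
final: 0 -1.1212 0.3483

Mode 1: guard c·x = -0.4635 hit at Δt = 1.2647 (t = 1.2647), x⁻ = (-0.5581, -0.0522) → reset → x⁺ = (-0.4658, -0.4102), jump to mode 0
Mode 0: flow for 0.3131 to horizon, guard not reached → x = (-1.1212, 0.3483)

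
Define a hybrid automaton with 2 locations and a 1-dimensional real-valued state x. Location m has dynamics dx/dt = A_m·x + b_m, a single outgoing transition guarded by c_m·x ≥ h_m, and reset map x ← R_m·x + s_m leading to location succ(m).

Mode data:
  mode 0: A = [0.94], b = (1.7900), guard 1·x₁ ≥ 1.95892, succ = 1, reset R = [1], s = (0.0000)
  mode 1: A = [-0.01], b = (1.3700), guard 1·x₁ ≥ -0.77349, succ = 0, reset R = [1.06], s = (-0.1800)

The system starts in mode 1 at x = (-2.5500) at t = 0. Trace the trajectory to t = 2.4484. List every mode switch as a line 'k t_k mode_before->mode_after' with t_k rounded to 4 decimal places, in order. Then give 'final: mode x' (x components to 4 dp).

1 1.2812 1->0
final: 0 0.8049

Mode 1: guard c·x = -0.7735 hit at Δt = 1.2812 (t = 1.2812), x⁻ = (-0.7735) → reset → x⁺ = (-0.9999), jump to mode 0
Mode 0: flow for 1.1672 to horizon, guard not reached → x = (0.8049)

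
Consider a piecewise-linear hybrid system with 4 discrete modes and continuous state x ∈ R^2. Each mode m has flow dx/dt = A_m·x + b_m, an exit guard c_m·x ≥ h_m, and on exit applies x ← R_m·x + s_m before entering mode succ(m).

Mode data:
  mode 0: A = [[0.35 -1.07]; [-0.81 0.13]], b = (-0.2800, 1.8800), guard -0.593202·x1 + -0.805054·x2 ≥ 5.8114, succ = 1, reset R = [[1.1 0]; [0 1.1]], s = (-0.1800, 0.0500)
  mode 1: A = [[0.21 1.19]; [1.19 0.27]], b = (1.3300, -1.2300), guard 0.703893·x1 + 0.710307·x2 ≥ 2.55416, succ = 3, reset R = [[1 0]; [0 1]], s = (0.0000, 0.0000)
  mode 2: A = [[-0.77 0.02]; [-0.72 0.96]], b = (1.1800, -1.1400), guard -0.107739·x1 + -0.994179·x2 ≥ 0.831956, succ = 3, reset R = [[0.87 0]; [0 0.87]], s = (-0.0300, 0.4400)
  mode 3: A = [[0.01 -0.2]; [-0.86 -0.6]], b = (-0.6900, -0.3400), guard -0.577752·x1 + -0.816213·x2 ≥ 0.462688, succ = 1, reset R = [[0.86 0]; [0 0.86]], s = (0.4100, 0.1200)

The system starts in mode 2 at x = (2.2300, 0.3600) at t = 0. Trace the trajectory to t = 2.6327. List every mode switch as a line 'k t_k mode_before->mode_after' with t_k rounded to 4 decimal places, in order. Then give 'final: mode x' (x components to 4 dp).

1 0.4795 2->3
2 1.4796 3->1
final: 1 2.2846 -0.3626

Mode 2: guard c·x = 0.8320 hit at Δt = 0.4795 (t = 0.4795), x⁻ = (2.0119, -1.0549) → reset → x⁺ = (1.7204, -0.4777), jump to mode 3
Mode 3: guard c·x = 0.4627 hit at Δt = 1.0001 (t = 1.4796), x⁻ = (1.2546, -1.4549) → reset → x⁺ = (1.4889, -1.1312), jump to mode 1
Mode 1: flow for 1.1531 to horizon, guard not reached → x = (2.2846, -0.3626)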